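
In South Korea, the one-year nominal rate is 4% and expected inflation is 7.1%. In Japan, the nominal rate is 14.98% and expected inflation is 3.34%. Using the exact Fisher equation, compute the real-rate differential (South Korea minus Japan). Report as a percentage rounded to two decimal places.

South Korea: (1 + 0.0400)/(1 + 0.0710) − 1 = -2.8945%
Japan: (1 + 0.1498)/(1 + 0.0334) − 1 = 11.2638%
Differential = -2.8945% − 11.2638% = -14.1583% → -14.16%.

-14.16%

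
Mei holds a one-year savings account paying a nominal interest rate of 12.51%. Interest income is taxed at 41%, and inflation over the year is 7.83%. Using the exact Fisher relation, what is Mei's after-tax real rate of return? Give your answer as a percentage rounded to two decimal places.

After-tax nominal return = 12.51% × (1 − 0.41) = 7.3809%.
1 + r = 1.073809 / 1.07830 = 0.995835
After-tax real rate = 0.995835 − 1 → -0.42%.

-0.42%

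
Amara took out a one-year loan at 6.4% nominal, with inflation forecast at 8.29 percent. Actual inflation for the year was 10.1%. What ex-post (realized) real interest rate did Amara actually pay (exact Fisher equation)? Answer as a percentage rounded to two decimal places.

-3.36%

Ex-post: (1 + 0.0640)/(1 + 0.1010) − 1 = -3.3606%
So the realized real rate is -3.36%.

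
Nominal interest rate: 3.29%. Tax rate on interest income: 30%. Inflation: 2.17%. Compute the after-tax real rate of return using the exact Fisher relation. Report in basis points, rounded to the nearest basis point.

After-tax nominal return = 3.29% × (1 − 0.3) = 2.3030%.
1 + r = 1.02303 / 1.02170 = 1.001302
After-tax real rate = 1.001302 − 1 → 13 basis points.

13 basis points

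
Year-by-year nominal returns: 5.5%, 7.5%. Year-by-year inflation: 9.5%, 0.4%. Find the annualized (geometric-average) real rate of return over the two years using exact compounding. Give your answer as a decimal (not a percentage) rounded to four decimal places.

Compound the nominal returns: 1.0550 × 1.0750 = 1.13412500.
Compound inflation: 1.0950 × 1.0040 = 1.09938000.
Deflate: 1.13412500 / 1.09938000 = 1.03160418.
Annualized real rate = 1.03160418^(1/2) − 1 = 1.5679% → 0.0157.

0.0157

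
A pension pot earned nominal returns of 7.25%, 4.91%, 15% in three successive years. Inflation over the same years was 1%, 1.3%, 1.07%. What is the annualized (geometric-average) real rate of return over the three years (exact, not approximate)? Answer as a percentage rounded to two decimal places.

7.76%

Nominal growth factor = 1.0725 × 1.0491 × 1.1500 = 1.29393371
Price-level growth factor = 1.0100 × 1.0130 × 1.0107 = 1.03407749
Real growth factor = 1.29393371 / 1.03407749 = 1.25129279
Annualized real rate = 1.25129279^(1/3) − 1 = 7.7589% → 7.76%.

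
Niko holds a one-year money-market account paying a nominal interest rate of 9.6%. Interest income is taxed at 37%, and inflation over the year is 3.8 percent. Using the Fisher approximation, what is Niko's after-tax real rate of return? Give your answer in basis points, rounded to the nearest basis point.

After-tax nominal return = 9.6% × (1 − 0.37) = 6.0480%.
r ≈ 6.0480% − 3.8% → 225 basis points.

225 basis points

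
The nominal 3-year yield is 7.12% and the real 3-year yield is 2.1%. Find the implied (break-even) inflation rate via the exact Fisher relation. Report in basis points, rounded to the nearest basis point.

492 basis points

(1 + π) = (1 + i)/(1 + r) = 1.07120 / 1.02100 = 1.049167
Break-even inflation = 1.049167 − 1 → 492 basis points.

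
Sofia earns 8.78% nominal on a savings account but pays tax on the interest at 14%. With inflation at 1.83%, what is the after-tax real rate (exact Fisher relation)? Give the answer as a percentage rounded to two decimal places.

5.62%

After-tax nominal return = 8.78% × (1 − 0.14) = 7.5508%.
1 + r = 1.075508 / 1.01830 = 1.056180
After-tax real rate = 1.056180 − 1 → 5.62%.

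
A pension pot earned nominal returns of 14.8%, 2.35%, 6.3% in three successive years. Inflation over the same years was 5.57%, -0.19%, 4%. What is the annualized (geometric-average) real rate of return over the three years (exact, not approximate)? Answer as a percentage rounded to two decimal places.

4.46%

Nominal growth factor = 1.1480 × 1.0235 × 1.0630 = 1.24900161
Price-level growth factor = 1.0557 × 0.9981 × 1.0400 = 1.09584194
Real growth factor = 1.24900161 / 1.09584194 = 1.13976439
Annualized real rate = 1.13976439^(1/3) − 1 = 4.4572% → 4.46%.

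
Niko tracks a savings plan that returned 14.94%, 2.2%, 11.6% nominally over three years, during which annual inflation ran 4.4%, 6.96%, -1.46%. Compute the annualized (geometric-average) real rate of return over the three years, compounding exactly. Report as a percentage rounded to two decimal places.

6.01%

Nominal growth factor = 1.1494 × 1.0220 × 1.1160 = 1.31095047
Price-level growth factor = 1.0440 × 1.0696 × 0.9854 = 1.10035913
Real growth factor = 1.31095047 / 1.10035913 = 1.19138419
Annualized real rate = 1.19138419^(1/3) − 1 = 6.0109% → 6.01%.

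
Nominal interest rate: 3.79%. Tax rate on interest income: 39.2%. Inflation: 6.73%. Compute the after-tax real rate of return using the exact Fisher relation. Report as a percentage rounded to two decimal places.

-4.15%

After-tax nominal return = 3.79% × (1 − 0.392) = 2.30432%.
1 + r = 1.0230432 / 1.06730 = 0.958534
After-tax real rate = 0.958534 − 1 → -4.15%.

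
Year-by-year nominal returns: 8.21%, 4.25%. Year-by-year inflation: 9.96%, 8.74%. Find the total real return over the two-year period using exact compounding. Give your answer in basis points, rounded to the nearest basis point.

-565 basis points

Nominal growth factor = 1.0821 × 1.0425 = 1.128089
Price-level growth factor = 1.0996 × 1.0874 = 1.195705
Real growth factor = 1.128089 / 1.195705 = 0.943451
Total real return = 0.943451 − 1 → -565 basis points.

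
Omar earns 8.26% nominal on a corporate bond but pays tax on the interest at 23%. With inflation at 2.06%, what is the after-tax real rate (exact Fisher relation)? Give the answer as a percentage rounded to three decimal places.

After-tax nominal return = 8.26% × (1 − 0.23) = 6.3602%.
1 + r = 1.063602 / 1.02060 = 1.042134
After-tax real rate = 1.042134 − 1 → 4.213%.

4.213%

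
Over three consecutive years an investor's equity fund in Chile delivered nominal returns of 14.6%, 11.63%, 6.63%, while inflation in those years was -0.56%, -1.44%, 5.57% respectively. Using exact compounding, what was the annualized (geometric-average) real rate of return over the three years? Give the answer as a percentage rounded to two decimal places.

Nominal growth factor = 1.1460 × 1.1163 × 1.0663 = 1.36409605
Price-level growth factor = 0.9944 × 0.9856 × 1.0557 = 1.03467113
Real growth factor = 1.36409605 / 1.03467113 = 1.31838611
Annualized real rate = 1.31838611^(1/3) − 1 = 9.6514% → 9.65%.

9.65%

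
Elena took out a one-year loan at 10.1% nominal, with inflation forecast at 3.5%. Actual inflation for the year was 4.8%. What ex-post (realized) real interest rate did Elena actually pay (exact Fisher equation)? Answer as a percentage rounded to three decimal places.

5.057%

Ex-post: (1 + 0.1010)/(1 + 0.0480) − 1 = 5.0573%
So the realized real rate is 5.057%.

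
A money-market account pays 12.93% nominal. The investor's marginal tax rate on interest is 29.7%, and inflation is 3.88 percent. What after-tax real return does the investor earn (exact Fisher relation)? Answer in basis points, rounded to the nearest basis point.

After-tax nominal return = 12.93% × (1 − 0.297) = 9.08979%.
1 + r = 1.0908979 / 1.03880 = 1.050152
After-tax real rate = 1.050152 − 1 → 502 basis points.

502 basis points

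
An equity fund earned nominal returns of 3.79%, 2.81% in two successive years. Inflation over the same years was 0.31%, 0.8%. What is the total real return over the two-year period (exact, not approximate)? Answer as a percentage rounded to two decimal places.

Compound the nominal returns: 1.0379 × 1.0281 = 1.067065.
Compound inflation: 1.0031 × 1.0080 = 1.011125.
Deflate: 1.067065 / 1.011125 = 1.055325.
Total real return = 1.055325 − 1 → 5.53%.

5.53%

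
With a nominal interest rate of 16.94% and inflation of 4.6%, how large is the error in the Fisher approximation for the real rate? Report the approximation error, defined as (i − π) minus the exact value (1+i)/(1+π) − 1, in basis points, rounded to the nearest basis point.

Approximate: r ≈ 16.940% − 4.600% = 12.3400%
Exact: (1 + 0.1694)/(1 + 0.0460) − 1 = 11.7973%
Error = 12.3400% − 11.7973% = 0.5427% → 54 basis points.

54 basis points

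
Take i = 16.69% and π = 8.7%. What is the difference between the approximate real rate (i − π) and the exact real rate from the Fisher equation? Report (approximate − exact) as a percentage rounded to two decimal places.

0.64%

Approximate: r ≈ 16.690% − 8.700% = 7.9900%
Exact: (1 + 0.1669)/(1 + 0.0870) − 1 = 7.3505%
Error = 7.9900% − 7.3505% = 0.6395% → 0.64%.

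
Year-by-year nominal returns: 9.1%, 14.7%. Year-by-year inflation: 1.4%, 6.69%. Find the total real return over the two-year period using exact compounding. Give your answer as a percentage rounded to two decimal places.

Compound the nominal returns: 1.0910 × 1.1470 = 1.251377.
Compound inflation: 1.0140 × 1.0669 = 1.081837.
Deflate: 1.251377 / 1.081837 = 1.156715.
Total real return = 1.156715 − 1 → 15.67%.

15.67%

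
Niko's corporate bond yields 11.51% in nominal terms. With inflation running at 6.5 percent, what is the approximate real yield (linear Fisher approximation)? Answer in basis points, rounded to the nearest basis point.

r ≈ i − π = 11.51% − 6.5% = 501 basis points.

501 basis points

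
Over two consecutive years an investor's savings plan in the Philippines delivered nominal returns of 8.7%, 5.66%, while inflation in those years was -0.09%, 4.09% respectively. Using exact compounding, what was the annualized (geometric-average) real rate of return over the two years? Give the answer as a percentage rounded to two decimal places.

Nominal growth factor = 1.0870 × 1.0566 = 1.14852420
Price-level growth factor = 0.9991 × 1.0409 = 1.03996319
Real growth factor = 1.14852420 / 1.03996319 = 1.10438928
Annualized real rate = 1.10438928^(1/2) − 1 = 5.0899% → 5.09%.

5.09%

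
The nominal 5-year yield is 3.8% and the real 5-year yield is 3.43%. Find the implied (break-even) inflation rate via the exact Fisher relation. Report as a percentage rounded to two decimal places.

(1 + π) = (1 + i)/(1 + r) = 1.03800 / 1.03430 = 1.003577
Break-even inflation = 1.003577 − 1 → 0.36%.

0.36%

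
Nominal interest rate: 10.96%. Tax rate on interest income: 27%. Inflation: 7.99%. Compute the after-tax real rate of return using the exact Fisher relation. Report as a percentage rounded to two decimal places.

After-tax nominal return = 10.96% × (1 − 0.27) = 8.0008%.
1 + r = 1.080008 / 1.07990 = 1.000100
After-tax real rate = 1.000100 − 1 → 0.01%.

0.01%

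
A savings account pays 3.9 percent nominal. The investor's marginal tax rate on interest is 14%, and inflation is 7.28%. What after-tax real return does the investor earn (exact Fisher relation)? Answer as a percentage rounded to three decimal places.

-3.660%

After-tax nominal return = 3.9% × (1 − 0.14) = 3.3540%.
1 + r = 1.03354 / 1.07280 = 0.963404
After-tax real rate = 0.963404 − 1 → -3.660%.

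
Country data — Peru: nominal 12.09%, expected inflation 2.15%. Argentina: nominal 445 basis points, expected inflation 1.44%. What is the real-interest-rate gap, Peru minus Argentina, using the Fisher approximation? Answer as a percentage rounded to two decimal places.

Peru: 12.09% − 2.15% = 9.940%
Argentina: 4.45% − 1.44% = 3.010%
Differential = 6.930% → 6.93%.

6.93%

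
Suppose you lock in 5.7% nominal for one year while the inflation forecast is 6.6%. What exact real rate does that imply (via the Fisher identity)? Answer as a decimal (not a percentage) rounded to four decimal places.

-0.0084

1 + r = 1.05700 / 1.06600 = 0.991557
r = 0.991557 − 1 = -0.8443%, i.e. -0.0084.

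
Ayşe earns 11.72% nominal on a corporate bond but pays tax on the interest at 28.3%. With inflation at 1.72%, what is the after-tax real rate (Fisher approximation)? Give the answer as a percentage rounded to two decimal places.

6.68%

After-tax nominal return = 11.72% × (1 − 0.283) = 8.40324%.
r ≈ 8.40324% − 1.72% → 6.68%.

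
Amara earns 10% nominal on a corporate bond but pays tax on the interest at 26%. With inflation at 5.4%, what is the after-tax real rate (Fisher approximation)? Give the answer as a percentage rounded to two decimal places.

2.00%

After-tax nominal return = 10% × (1 − 0.26) = 7.4000%.
r ≈ 7.4000% − 5.4% → 2.00%.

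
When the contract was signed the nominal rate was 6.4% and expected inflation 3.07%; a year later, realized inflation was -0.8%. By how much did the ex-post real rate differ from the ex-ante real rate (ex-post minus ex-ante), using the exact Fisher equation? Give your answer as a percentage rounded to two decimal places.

4.03%

Ex-ante: (1 + 0.0640)/(1 + 0.0307) − 1 = 3.2308%
Ex-post: (1 + 0.0640)/(1 − 0.0080) − 1 = 7.2581%
Difference (ex-post − ex-ante) = 4.0273% → 4.03%.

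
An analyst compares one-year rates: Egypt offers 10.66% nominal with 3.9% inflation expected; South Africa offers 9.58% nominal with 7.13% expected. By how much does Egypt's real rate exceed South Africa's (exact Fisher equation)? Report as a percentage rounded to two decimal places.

Egypt: (1 + 0.1066)/(1 + 0.0390) − 1 = 6.5063%
South Africa: (1 + 0.0958)/(1 + 0.0713) − 1 = 2.2869%
Differential = 6.5063% − 2.2869% = 4.2193% → 4.22%.

4.22%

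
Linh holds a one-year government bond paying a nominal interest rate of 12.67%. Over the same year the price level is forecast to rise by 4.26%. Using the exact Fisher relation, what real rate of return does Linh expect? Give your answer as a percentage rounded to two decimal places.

8.07%

1 + r = 1.12670 / 1.04260 = 1.080664
r = 1.080664 − 1 = 8.0664%, i.e. 8.07%.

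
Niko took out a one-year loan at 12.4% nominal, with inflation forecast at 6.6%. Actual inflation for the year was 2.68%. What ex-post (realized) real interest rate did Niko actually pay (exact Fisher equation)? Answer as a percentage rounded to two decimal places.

9.47%

Ex-post: (1 + 0.1240)/(1 + 0.0268) − 1 = 9.4663%
So the realized real rate is 9.47%.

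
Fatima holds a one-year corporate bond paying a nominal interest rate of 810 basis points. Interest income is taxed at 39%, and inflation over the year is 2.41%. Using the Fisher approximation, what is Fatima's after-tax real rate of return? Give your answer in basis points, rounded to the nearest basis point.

253 basis points

After-tax nominal return = 8.1% × (1 − 0.39) = 4.9410%.
r ≈ 4.9410% − 2.41% → 253 basis points.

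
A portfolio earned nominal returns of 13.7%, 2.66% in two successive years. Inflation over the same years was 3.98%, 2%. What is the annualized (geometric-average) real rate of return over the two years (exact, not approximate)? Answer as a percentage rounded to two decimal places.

Compound the nominal returns: 1.1370 × 1.0266 = 1.16724420.
Compound inflation: 1.0398 × 1.0200 = 1.06059600.
Deflate: 1.16724420 / 1.06059600 = 1.10055497.
Annualized real rate = 1.10055497^(1/2) − 1 = 4.9073% → 4.91%.

4.91%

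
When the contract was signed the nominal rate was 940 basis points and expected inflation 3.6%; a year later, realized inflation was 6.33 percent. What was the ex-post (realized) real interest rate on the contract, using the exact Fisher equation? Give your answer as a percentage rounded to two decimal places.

Ex-post: (1 + 0.0940)/(1 + 0.0633) − 1 = 2.8872%
So the realized real rate is 2.89%.

2.89%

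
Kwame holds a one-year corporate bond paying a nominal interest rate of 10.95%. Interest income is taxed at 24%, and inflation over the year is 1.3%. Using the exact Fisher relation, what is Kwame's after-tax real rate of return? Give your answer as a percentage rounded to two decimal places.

After-tax nominal return = 10.95% × (1 − 0.24) = 8.3220%.
1 + r = 1.08322 / 1.01300 = 1.069319
After-tax real rate = 1.069319 − 1 → 6.93%.

6.93%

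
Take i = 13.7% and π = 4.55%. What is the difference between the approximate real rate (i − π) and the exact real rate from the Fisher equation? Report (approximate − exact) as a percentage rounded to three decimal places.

0.398%

Approximate: r ≈ 13.700% − 4.550% = 9.1500%
Exact: (1 + 0.1370)/(1 + 0.0455) − 1 = 8.7518%
Error = 9.1500% − 8.7518% = 0.3982% → 0.398%.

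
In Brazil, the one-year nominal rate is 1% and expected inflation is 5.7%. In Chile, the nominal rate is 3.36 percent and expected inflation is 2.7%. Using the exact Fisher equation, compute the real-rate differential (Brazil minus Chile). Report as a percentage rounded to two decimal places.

-5.09%

Brazil: (1 + 0.0100)/(1 + 0.0570) − 1 = -4.4465%
Chile: (1 + 0.0336)/(1 + 0.0270) − 1 = 0.6426%
Differential = -4.4465% − 0.6426% = -5.0892% → -5.09%.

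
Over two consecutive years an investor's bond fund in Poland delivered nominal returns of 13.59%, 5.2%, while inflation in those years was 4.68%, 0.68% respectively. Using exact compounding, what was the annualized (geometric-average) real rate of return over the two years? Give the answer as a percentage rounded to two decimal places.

Nominal growth factor = 1.1359 × 1.0520 = 1.19496680
Price-level growth factor = 1.0468 × 1.0068 = 1.05391824
Real growth factor = 1.19496680 / 1.05391824 = 1.13383254
Annualized real rate = 1.13383254^(1/2) − 1 = 6.4816% → 6.48%.

6.48%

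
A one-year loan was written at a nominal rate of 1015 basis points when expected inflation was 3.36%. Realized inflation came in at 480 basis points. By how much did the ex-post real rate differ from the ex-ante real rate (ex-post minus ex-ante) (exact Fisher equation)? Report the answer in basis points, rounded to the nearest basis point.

-146 basis points

Ex-ante: (1 + 0.1015)/(1 + 0.0336) − 1 = 6.5693%
Ex-post: (1 + 0.1015)/(1 + 0.0480) − 1 = 5.1050%
Difference (ex-post − ex-ante) = -1.4643% → -146 basis points.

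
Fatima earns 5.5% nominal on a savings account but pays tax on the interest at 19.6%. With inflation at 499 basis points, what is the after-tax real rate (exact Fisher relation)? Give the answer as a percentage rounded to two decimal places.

After-tax nominal return = 5.5% × (1 − 0.196) = 4.4220%.
1 + r = 1.04422 / 1.04990 = 0.994590
After-tax real rate = 0.994590 − 1 → -0.54%.

-0.54%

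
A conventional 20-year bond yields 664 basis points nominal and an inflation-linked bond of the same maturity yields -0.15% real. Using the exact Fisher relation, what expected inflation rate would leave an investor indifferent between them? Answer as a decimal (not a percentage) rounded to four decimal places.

0.0680

(1 + π) = (1 + i)/(1 + r) = 1.06640 / 0.99850 = 1.068002
Break-even inflation = 1.068002 − 1 → 0.0680.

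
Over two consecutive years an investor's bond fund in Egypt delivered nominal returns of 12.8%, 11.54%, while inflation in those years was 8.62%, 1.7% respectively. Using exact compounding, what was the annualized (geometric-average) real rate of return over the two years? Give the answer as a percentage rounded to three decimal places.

Compound the nominal returns: 1.1280 × 1.1154 = 1.25817120.
Compound inflation: 1.0862 × 1.0170 = 1.10466540.
Deflate: 1.25817120 / 1.10466540 = 1.13896135.
Annualized real rate = 1.13896135^(1/2) − 1 = 6.7221% → 6.722%.

6.722%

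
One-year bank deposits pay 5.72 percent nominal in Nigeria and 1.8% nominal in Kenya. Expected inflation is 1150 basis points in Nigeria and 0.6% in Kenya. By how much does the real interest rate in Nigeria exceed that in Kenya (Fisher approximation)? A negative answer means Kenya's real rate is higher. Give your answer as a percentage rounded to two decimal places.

-6.98%

Nigeria: 5.72% − 11.5% = -5.780%
Kenya: 1.8% − 0.6% = 1.200%
Differential = -6.980% → -6.98%.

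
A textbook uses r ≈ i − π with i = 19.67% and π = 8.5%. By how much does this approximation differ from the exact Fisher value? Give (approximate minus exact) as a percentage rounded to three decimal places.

Approximate: r ≈ 19.670% − 8.500% = 11.1700%
Exact: (1 + 0.1967)/(1 + 0.0850) − 1 = 10.2949%
Error = 11.1700% − 10.2949% = 0.8751% → 0.875%.

0.875%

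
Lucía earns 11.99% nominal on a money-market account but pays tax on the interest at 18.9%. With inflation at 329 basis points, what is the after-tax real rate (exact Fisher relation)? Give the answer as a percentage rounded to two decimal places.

After-tax nominal return = 11.99% × (1 − 0.189) = 9.72389%.
1 + r = 1.0972389 / 1.03290 = 1.062290
After-tax real rate = 1.062290 − 1 → 6.23%.

6.23%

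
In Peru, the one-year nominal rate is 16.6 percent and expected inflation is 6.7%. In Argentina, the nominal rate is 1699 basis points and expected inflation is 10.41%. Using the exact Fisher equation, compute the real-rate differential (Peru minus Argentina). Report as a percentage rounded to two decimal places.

3.32%

Peru: (1 + 0.1660)/(1 + 0.0670) − 1 = 9.2784%
Argentina: (1 + 0.1699)/(1 + 0.1041) − 1 = 5.9596%
Differential = 9.2784% − 5.9596% = 3.3187% → 3.32%.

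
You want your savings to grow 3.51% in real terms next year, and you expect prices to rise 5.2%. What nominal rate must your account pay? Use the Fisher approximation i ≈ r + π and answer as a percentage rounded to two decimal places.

8.71%

i ≈ r + π = 3.51% + 5.2% = 8.71%.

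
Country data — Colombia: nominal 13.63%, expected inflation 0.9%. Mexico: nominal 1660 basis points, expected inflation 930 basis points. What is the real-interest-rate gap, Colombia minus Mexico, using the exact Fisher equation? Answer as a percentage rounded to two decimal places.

Colombia: (1 + 0.1363)/(1 + 0.0090) − 1 = 12.6165%
Mexico: (1 + 0.1660)/(1 + 0.0930) − 1 = 6.6789%
Differential = 12.6165% − 6.6789% = 5.9376% → 5.94%.

5.94%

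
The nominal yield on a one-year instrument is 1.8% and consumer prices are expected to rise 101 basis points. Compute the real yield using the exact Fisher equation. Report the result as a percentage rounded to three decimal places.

0.782%

By the Fisher relation, 1 + r = (1 + i)/(1 + π).
1 + r = 1.01800 / 1.01010 = 1.007821
r = 1.007821 − 1 = 0.7821%, i.e. 0.782%.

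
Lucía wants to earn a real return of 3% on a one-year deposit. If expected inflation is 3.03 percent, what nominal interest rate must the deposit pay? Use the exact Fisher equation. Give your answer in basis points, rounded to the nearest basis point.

(1 + i) = (1 + r)(1 + π) = 1.03000 × 1.03030 = 1.061209
i = 1.061209 − 1, so the required nominal rate is 612 basis points.

612 basis points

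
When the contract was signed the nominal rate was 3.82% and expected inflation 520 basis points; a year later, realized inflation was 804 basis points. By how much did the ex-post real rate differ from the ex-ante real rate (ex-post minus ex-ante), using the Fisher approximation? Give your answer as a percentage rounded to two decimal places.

-2.84%

Ex-ante: 3.82% − 5.2% = -1.380%
Ex-post: 3.82% − 8.04% = -4.220%
Difference (ex-post − ex-ante) = -2.8400% → -2.84%.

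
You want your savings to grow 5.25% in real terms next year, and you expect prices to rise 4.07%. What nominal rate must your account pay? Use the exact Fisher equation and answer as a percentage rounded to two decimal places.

9.53%

(1 + i) = (1 + r)(1 + π) = 1.05250 × 1.04070 = 1.09533675
i = 1.09533675 − 1, so the required nominal rate is 9.53%.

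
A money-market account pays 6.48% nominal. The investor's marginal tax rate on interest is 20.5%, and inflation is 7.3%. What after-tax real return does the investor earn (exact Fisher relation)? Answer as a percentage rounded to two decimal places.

-2.00%

After-tax nominal return = 6.48% × (1 − 0.205) = 5.1516%.
1 + r = 1.051516 / 1.07300 = 0.979978
After-tax real rate = 0.979978 − 1 → -2.00%.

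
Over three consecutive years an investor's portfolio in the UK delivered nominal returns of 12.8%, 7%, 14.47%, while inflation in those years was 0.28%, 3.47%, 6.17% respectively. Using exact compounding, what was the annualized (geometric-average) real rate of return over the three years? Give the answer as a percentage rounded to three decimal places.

Nominal growth factor = 1.1280 × 1.0700 × 1.1447 = 1.38160711
Price-level growth factor = 1.0028 × 1.0347 × 1.0617 = 1.10161690
Real growth factor = 1.38160711 / 1.10161690 = 1.25416295
Annualized real rate = 1.25416295^(1/3) − 1 = 7.8412% → 7.841%.

7.841%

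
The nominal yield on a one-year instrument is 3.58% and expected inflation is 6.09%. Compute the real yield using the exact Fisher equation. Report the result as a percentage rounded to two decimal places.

By the Fisher relation, 1 + r = (1 + i)/(1 + π).
1 + r = 1.03580 / 1.06090 = 0.976341
r = 0.976341 − 1 = -2.3659%, i.e. -2.37%.

-2.37%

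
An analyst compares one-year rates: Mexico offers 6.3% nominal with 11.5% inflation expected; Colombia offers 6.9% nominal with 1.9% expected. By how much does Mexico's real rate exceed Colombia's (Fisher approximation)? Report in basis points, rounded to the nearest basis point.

Mexico: 6.3% − 11.5% = -5.200%
Colombia: 6.9% − 1.9% = 5.000%
Differential = -10.200% → -1020 basis points.

-1020 basis points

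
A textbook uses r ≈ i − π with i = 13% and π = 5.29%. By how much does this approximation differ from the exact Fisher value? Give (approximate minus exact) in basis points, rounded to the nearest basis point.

39 basis points

Approximate: r ≈ 13.000% − 5.290% = 7.7100%
Exact: (1 + 0.1300)/(1 + 0.0529) − 1 = 7.3226%
Error = 7.7100% − 7.3226% = 0.3874% → 39 basis points.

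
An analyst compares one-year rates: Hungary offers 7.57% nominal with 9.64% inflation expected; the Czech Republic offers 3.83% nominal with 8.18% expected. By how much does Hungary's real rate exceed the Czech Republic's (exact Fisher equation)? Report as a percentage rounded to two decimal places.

2.13%

Hungary: (1 + 0.0757)/(1 + 0.0964) − 1 = -1.8880%
The Czech Republic: (1 + 0.0383)/(1 + 0.0818) − 1 = -4.0211%
Differential = -1.8880% − (-4.0211%) = 2.1331% → 2.13%.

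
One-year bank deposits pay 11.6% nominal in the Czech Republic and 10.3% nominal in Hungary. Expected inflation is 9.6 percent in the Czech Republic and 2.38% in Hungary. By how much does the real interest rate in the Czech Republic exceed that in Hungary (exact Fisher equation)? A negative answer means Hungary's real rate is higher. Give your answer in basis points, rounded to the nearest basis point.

The Czech Republic: (1 + 0.1160)/(1 + 0.0960) − 1 = 1.8248%
Hungary: (1 + 0.1030)/(1 + 0.0238) − 1 = 7.7359%
Differential = 1.8248% − 7.7359% = -5.9111% → -591 basis points.

-591 basis points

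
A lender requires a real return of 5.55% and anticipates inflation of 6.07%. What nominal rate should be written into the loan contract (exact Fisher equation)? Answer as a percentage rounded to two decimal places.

(1 + i) = (1 + r)(1 + π) = 1.05550 × 1.06070 = 1.11956885
i = 1.11956885 − 1, so the required nominal rate is 11.96%.

11.96%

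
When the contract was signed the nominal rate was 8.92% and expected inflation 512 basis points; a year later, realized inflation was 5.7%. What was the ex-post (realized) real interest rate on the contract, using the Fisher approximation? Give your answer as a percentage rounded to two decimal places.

3.22%

Ex-post: 8.92% − 5.7% = 3.220%
So the realized real rate is 3.22%.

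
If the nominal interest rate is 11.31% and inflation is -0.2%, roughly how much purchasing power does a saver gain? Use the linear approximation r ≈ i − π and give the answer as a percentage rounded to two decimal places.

r ≈ i − π = 11.31% − (-0.2%) = 11.51%.

11.51%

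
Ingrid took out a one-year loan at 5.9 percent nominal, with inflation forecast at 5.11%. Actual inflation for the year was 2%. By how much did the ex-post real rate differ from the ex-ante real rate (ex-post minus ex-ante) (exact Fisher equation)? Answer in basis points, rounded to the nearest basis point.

307 basis points

Ex-ante: (1 + 0.0590)/(1 + 0.0511) − 1 = 0.7516%
Ex-post: (1 + 0.0590)/(1 + 0.0200) − 1 = 3.8235%
Difference (ex-post − ex-ante) = 3.0719% → 307 basis points.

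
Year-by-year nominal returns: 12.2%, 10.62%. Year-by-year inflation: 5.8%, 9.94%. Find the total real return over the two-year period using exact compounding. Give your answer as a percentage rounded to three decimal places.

Compound the nominal returns: 1.1220 × 1.1062 = 1.241156.
Compound inflation: 1.0580 × 1.0994 = 1.163165.
Deflate: 1.241156 / 1.163165 = 1.067051.
Total real return = 1.067051 − 1 → 6.705%.

6.705%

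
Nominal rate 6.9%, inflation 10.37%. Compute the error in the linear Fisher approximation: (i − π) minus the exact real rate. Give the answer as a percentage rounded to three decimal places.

-0.326%

Approximate: r ≈ 6.900% − 10.370% = -3.4700%
Exact: (1 + 0.0690)/(1 + 0.1037) − 1 = -3.1440%
Error = -3.4700% − (-3.1440%) = -0.3260% → -0.326%.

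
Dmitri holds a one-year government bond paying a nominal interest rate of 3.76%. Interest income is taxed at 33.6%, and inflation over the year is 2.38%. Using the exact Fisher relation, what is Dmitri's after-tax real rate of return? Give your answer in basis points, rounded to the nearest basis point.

After-tax nominal return = 3.76% × (1 − 0.336) = 2.49664%.
1 + r = 1.0249664 / 1.02380 = 1.001139
After-tax real rate = 1.001139 − 1 → 11 basis points.

11 basis points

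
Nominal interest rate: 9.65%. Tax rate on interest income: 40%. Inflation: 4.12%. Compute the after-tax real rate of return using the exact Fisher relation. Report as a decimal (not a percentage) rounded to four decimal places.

0.0160

After-tax nominal return = 9.65% × (1 − 0.4) = 5.7900%.
1 + r = 1.05790 / 1.04120 = 1.016039
After-tax real rate = 1.016039 − 1 → 0.0160.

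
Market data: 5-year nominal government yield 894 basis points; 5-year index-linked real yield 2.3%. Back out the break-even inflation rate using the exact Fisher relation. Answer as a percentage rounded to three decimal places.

(1 + π) = (1 + i)/(1 + r) = 1.08940 / 1.02300 = 1.064907
Break-even inflation = 1.064907 − 1 → 6.491%.

6.491%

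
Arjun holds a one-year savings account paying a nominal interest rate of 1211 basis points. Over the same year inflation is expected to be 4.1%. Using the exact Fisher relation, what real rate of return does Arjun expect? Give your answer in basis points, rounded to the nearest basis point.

769 basis points

By the Fisher relation, 1 + r = (1 + i)/(1 + π).
1 + r = 1.12110 / 1.04100 = 1.076945
r = 1.076945 − 1 = 7.6945%, i.e. 769 basis points.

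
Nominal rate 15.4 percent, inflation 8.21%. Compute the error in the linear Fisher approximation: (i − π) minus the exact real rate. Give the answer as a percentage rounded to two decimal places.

Approximate: r ≈ 15.400% − 8.210% = 7.1900%
Exact: (1 + 0.1540)/(1 + 0.0821) − 1 = 6.6445%
Error = 7.1900% − 6.6445% = 0.5455% → 0.55%.

0.55%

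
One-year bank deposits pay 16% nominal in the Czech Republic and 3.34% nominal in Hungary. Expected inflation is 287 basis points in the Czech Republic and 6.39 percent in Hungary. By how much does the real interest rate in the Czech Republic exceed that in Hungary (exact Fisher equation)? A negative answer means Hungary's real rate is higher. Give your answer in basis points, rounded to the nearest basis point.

1563 basis points

The Czech Republic: (1 + 0.1600)/(1 + 0.0287) − 1 = 12.7637%
Hungary: (1 + 0.0334)/(1 + 0.0639) − 1 = -2.8668%
Differential = 12.7637% − (-2.8668%) = 15.6305% → 1563 basis points.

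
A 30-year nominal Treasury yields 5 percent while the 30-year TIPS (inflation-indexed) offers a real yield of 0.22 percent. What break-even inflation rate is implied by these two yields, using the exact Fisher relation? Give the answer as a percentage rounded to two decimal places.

4.77%

(1 + π) = (1 + i)/(1 + r) = 1.05000 / 1.00220 = 1.047695
Break-even inflation = 1.047695 − 1 → 4.77%.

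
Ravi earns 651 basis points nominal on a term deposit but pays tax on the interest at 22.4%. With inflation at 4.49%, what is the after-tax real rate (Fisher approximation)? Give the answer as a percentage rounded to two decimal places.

After-tax nominal return = 6.51% × (1 − 0.224) = 5.05176%.
r ≈ 5.05176% − 4.49% → 0.56%.

0.56%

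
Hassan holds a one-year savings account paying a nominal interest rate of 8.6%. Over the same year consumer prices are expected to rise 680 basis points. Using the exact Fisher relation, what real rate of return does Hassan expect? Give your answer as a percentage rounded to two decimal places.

By the Fisher relation, 1 + r = (1 + i)/(1 + π).
1 + r = 1.08600 / 1.06800 = 1.016854
r = 1.016854 − 1 = 1.6854%, i.e. 1.69%.

1.69%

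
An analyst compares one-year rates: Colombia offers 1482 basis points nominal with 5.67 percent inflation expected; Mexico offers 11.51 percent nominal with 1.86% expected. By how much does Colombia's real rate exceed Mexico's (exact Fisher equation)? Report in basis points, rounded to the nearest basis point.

Colombia: (1 + 0.1482)/(1 + 0.0567) − 1 = 8.6590%
Mexico: (1 + 0.1151)/(1 + 0.0186) − 1 = 9.4738%
Differential = 8.6590% − 9.4738% = -0.8148% → -81 basis points.

-81 basis points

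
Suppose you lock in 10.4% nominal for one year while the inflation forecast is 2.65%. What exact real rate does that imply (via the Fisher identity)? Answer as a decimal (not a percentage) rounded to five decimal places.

1 + r = 1.10400 / 1.02650 = 1.075499
r = 1.075499 − 1 = 7.5499%, i.e. 0.07550.

0.07550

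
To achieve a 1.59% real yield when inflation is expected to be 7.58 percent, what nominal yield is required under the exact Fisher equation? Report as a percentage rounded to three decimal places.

9.291%

(1 + i) = (1 + r)(1 + π) = 1.01590 × 1.07580 = 1.09290522
i = 1.09290522 − 1, so the required nominal rate is 9.291%.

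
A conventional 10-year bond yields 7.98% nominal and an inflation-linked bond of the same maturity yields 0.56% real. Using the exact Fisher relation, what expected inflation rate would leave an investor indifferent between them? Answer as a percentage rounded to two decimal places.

(1 + π) = (1 + i)/(1 + r) = 1.07980 / 1.00560 = 1.073787
Break-even inflation = 1.073787 − 1 → 7.38%.

7.38%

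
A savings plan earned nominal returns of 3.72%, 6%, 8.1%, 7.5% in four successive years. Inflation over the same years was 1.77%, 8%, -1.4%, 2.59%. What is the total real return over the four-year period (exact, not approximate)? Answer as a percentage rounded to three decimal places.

14.915%

Nominal growth factor = 1.0372 × 1.0600 × 1.0810 × 1.0750 = 1.277622
Price-level growth factor = 1.0177 × 1.0800 × 0.9860 × 1.0259 = 1.111797
Real growth factor = 1.277622 / 1.111797 = 1.149151
Total real return = 1.149151 − 1 → 14.915%.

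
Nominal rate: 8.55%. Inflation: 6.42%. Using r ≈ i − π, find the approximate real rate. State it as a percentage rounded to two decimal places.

2.13%

r ≈ i − π = 8.55% − 6.42% = 2.13%.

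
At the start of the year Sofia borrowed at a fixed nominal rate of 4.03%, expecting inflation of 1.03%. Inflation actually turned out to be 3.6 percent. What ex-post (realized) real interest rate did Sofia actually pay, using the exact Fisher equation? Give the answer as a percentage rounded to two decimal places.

0.42%

Ex-post: (1 + 0.0403)/(1 + 0.0360) − 1 = 0.4151%
So the realized real rate is 0.42%.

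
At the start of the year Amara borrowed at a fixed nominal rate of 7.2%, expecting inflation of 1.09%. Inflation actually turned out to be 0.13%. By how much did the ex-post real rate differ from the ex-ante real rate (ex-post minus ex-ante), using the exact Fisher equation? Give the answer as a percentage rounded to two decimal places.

Ex-ante: (1 + 0.0720)/(1 + 0.0109) − 1 = 6.0441%
Ex-post: (1 + 0.0720)/(1 + 0.0013) − 1 = 7.0608%
Difference (ex-post − ex-ante) = 1.0167% → 1.02%.

1.02%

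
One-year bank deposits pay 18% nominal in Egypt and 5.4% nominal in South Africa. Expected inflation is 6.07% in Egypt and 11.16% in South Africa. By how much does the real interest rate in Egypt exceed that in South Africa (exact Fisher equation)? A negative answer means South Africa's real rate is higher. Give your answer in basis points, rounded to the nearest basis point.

1643 basis points

Egypt: (1 + 0.1800)/(1 + 0.0607) − 1 = 11.2473%
South Africa: (1 + 0.0540)/(1 + 0.1116) − 1 = -5.1817%
Differential = 11.2473% − (-5.1817%) = 16.4290% → 1643 basis points.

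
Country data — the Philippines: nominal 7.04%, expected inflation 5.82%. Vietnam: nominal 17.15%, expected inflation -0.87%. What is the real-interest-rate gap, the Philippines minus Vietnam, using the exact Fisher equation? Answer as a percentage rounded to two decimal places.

-17.03%

The Philippines: (1 + 0.0704)/(1 + 0.0582) − 1 = 1.1529%
Vietnam: (1 + 0.1715)/(1 − 0.0087) − 1 = 18.1781%
Differential = 1.1529% − 18.1781% = -17.0252% → -17.03%.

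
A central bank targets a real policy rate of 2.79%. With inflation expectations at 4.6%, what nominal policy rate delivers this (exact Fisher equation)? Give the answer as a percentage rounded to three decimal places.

7.518%

(1 + i) = (1 + r)(1 + π) = 1.02790 × 1.04600 = 1.0751834
i = 1.0751834 − 1, so the required nominal rate is 7.518%.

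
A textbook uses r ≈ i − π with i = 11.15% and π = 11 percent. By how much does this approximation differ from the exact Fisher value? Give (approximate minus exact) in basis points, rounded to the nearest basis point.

1 basis points

Approximate: r ≈ 11.150% − 11.000% = 0.1500%
Exact: (1 + 0.1115)/(1 + 0.1100) − 1 = 0.1351%
Error = 0.1500% − 0.1351% = 0.0149% → 1 basis points.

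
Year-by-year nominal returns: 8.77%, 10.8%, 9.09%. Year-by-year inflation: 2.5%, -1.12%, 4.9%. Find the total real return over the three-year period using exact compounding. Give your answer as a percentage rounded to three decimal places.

23.659%

Compound the nominal returns: 1.0877 × 1.1080 × 1.0909 = 1.314722.
Compound inflation: 1.0250 × 0.9888 × 1.0490 = 1.063182.
Deflate: 1.314722 / 1.063182 = 1.236591.
Total real return = 1.236591 − 1 → 23.659%.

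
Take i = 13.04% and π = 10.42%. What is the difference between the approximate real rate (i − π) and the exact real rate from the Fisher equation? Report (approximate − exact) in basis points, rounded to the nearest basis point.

Approximate: r ≈ 13.040% − 10.420% = 2.6200%
Exact: (1 + 0.1304)/(1 + 0.1042) − 1 = 2.3728%
Error = 2.6200% − 2.3728% = 0.2472% → 25 basis points.

25 basis points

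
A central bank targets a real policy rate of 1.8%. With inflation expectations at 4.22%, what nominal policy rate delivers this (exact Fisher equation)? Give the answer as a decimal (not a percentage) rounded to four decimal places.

(1 + i) = (1 + r)(1 + π) = 1.01800 × 1.04220 = 1.0609596
i = 1.0609596 − 1, so the required nominal rate is 0.0610.

0.0610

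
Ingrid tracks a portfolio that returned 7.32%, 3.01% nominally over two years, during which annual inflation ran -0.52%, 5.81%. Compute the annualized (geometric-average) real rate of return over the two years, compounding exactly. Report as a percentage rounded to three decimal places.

Nominal growth factor = 1.0732 × 1.0301 = 1.10550332
Price-level growth factor = 0.9948 × 1.0581 = 1.05259788
Real growth factor = 1.10550332 / 1.05259788 = 1.05026178
Annualized real rate = 1.05026178^(1/2) − 1 = 2.4823% → 2.482%.

2.482%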